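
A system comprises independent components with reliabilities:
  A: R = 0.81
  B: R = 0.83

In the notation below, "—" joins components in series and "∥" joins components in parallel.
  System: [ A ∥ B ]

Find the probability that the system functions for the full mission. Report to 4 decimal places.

Parallel (A and B): 1 − (1 − 0.810000)(1 − 0.830000) = 0.9677

0.9677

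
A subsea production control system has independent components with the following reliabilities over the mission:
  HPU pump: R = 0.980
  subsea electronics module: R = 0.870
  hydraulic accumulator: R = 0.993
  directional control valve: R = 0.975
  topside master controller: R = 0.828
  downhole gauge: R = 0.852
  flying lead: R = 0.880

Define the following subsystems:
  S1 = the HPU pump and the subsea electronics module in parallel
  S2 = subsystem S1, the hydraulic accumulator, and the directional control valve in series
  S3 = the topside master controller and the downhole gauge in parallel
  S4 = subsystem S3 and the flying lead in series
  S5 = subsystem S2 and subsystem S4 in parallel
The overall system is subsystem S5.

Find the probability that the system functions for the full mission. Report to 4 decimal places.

0.9951

Parallel (HPU pump and subsea electronics module): 1 − (1 − 0.980000)(1 − 0.870000) = 0.997400
Series ([0.997400], hydraulic accumulator, and directional control valve): 0.997400 × 0.993000 × 0.975000 = 0.965658
Parallel (topside master controller and downhole gauge): 1 − (1 − 0.828000)(1 − 0.852000) = 0.974544
Series ([0.974544] and flying lead): 0.974544 × 0.880000 = 0.857599
Parallel ([0.965658] and [0.857599]): 1 − (1 − 0.965658)(1 − 0.857599) = 0.9951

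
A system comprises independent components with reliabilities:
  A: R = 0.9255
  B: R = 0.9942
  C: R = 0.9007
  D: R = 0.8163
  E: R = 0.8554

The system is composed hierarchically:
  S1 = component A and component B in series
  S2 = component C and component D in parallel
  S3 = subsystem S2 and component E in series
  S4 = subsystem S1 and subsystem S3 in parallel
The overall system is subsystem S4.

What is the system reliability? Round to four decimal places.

Series (A and B): 0.925500 × 0.994200 = 0.920132
Parallel (C and D): 1 − (1 − 0.900700)(1 − 0.816300) = 0.981759
Series ([0.981759] and E): 0.981759 × 0.855400 = 0.839797
Parallel ([0.920132] and [0.839797]): 1 − (1 − 0.920132)(1 − 0.839797) = 0.9872

0.9872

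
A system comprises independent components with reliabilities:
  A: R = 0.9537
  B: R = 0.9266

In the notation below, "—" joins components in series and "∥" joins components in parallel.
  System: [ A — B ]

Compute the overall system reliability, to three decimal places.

Series (A and B): 0.95370 × 0.92660 = 0.884

0.884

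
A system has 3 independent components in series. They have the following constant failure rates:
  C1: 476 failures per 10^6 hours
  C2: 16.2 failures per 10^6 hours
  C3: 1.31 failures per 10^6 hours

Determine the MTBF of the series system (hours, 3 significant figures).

Series of exponential components: λ_sys = Σ λ_i
λ_sys = 0.000476 + 0.0000162 + 0.00000131 = 4.9351e-04 /h
MTBF = 1 / λ_sys = 2030 h

2030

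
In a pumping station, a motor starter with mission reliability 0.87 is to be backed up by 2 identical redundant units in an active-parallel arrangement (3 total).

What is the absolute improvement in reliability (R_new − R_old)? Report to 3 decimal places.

0.128

R_before = 0.87
R_after = 1 − (1 − 0.87)^3 = 0.998
ΔR = 0.998 − 0.87 = 0.128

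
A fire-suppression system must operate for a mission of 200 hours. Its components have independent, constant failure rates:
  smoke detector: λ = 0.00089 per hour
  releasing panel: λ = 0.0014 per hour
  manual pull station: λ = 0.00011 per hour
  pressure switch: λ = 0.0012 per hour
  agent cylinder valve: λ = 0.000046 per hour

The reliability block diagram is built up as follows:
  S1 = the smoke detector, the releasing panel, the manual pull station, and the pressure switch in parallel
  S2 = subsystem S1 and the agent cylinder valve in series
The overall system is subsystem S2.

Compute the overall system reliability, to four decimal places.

R(smoke detector) = exp(−0.00089 × 200) = 0.836942
R(releasing panel) = exp(−0.0014 × 200) = 0.755784
R(manual pull station) = exp(−0.00011 × 200) = 0.978240
R(pressure switch) = exp(−0.0012 × 200) = 0.786628
R(agent cylinder valve) = exp(−0.000046 × 200) = 0.990842
Parallel (smoke detector, releasing panel, manual pull station, and pressure switch): 1 − (1 − 0.836942)(1 − 0.755784)(1 − 0.978240)(1 − 0.786628) = 0.999815
Series ([0.999815] and agent cylinder valve): 0.999815 × 0.990842 = 0.9907

0.9907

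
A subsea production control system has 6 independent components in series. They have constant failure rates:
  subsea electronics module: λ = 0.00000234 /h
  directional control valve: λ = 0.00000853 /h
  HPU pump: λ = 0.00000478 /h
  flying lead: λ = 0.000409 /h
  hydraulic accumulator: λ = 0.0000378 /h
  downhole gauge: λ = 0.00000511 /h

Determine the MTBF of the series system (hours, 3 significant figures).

Series of exponential components: λ_sys = Σ λ_i
λ_sys = 0.00000234 + 0.00000853 + 0.00000478 + 0.000409 + 0.0000378 + 0.00000511 = 4.6756e-04 /h
MTBF = 1 / λ_sys = 2140 h

2140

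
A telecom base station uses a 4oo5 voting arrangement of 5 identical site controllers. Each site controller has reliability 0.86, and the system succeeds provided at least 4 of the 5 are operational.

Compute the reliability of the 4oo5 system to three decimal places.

0.853

R = Σ_{i=4}^{5} C(5,i) p^i (1−p)^{5−i} with p = 0.86
C(5,4)·0.86^4·0.14^1 = 0.38291
C(5,5)·0.86^5·0.14^0 = 0.47043
Sum = 0.853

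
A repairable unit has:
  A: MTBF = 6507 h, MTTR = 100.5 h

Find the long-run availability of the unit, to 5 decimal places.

A(A) = MTBF/(MTBF+MTTR) = 6507/(6507+100.5) = 0.98479

0.98479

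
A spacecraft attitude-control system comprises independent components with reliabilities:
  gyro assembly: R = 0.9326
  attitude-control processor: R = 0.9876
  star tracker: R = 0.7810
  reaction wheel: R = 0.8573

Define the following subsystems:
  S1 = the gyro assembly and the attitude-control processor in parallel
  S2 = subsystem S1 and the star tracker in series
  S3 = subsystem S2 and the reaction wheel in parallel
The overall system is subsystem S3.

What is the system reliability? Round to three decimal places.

Parallel (gyro assembly and attitude-control processor): 1 − (1 − 0.93260)(1 − 0.98760) = 0.99916
Series ([0.99916] and star tracker): 0.99916 × 0.78100 = 0.78034
Parallel ([0.78034] and reaction wheel): 1 − (1 − 0.78034)(1 − 0.85730) = 0.969

0.969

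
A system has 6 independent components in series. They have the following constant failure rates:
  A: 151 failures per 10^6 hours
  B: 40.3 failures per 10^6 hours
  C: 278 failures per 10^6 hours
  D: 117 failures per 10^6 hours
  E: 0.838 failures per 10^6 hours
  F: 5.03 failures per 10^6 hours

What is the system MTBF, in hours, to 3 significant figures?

1690

Series of exponential components: λ_sys = Σ λ_i
λ_sys = 0.000151 + 0.0000403 + 0.000278 + 0.000117 + 0.000000838 + 0.00000503 = 5.9217e-04 /h
MTBF = 1 / λ_sys = 1690 h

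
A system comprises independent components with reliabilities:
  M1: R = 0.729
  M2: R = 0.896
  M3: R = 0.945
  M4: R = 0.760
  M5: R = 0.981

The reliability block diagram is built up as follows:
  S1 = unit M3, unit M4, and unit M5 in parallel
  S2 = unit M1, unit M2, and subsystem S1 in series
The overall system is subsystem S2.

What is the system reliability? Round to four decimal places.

Parallel (M3, M4, and M5): 1 − (1 − 0.945000)(1 − 0.760000)(1 − 0.981000) = 0.999749
Series (M1, M2, and [0.999749]): 0.729000 × 0.896000 × 0.999749 = 0.6530

0.6530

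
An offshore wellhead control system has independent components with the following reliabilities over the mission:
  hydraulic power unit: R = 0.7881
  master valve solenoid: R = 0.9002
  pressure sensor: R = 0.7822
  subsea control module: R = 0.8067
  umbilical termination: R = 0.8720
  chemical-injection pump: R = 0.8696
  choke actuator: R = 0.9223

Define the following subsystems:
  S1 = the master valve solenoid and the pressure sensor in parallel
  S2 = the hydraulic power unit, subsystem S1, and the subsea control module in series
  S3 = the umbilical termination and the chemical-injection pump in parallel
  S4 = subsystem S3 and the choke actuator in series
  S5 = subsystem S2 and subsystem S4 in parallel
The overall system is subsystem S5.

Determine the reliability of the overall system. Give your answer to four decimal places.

0.9648

Parallel (master valve solenoid and pressure sensor): 1 − (1 − 0.900200)(1 − 0.782200) = 0.978264
Series (hydraulic power unit, [0.978264], and subsea control module): 0.788100 × 0.978264 × 0.806700 = 0.621941
Parallel (umbilical termination and chemical-injection pump): 1 − (1 − 0.872000)(1 − 0.869600) = 0.983309
Series ([0.983309] and choke actuator): 0.983309 × 0.922300 = 0.906906
Parallel ([0.621941] and [0.906906]): 1 − (1 − 0.621941)(1 − 0.906906) = 0.9648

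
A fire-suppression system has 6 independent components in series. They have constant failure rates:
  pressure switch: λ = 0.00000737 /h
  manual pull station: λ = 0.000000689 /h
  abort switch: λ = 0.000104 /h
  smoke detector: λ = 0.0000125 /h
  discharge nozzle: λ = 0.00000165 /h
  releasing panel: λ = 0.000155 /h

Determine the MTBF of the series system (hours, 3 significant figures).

3560

Series of exponential components: λ_sys = Σ λ_i
λ_sys = 0.00000737 + 0.000000689 + 0.000104 + 0.0000125 + 0.00000165 + 0.000155 = 2.8121e-04 /h
MTBF = 1 / λ_sys = 3560 h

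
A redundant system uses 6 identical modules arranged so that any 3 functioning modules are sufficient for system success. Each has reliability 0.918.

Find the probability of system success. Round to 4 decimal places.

R = Σ_{i=3}^{6} C(6,i) p^i (1−p)^{6−i} with p = 0.918
C(6,3)·0.918^3·0.082^3 = 0.008531
C(6,4)·0.918^4·0.082^2 = 0.071629
C(6,5)·0.918^5·0.082^1 = 0.320759
C(6,6)·0.918^6·0.082^0 = 0.598489
Sum = 0.9994

0.9994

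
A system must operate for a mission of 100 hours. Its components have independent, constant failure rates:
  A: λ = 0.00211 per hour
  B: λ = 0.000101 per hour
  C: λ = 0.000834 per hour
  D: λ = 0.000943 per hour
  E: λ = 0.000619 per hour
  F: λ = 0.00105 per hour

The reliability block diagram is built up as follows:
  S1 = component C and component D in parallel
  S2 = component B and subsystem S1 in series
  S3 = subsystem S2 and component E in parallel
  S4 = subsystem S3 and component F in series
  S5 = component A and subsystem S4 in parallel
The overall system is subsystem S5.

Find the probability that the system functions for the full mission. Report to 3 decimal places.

0.981

R(A) = exp(−0.00211 × 100) = 0.80977
R(B) = exp(−0.000101 × 100) = 0.98995
R(C) = exp(−0.000834 × 100) = 0.91998
R(D) = exp(−0.000943 × 100) = 0.91001
R(E) = exp(−0.000619 × 100) = 0.93998
R(F) = exp(−0.00105 × 100) = 0.90032
Parallel (C and D): 1 − (1 − 0.91998)(1 − 0.91001) = 0.99280
Series (B and [0.99280]): 0.98995 × 0.99280 = 0.98282
Parallel ([0.98282] and E): 1 − (1 − 0.98282)(1 − 0.93998) = 0.99897
Series ([0.99897] and F): 0.99897 × 0.90032 = 0.89939
Parallel (A and [0.89939]): 1 − (1 − 0.80977)(1 − 0.89939) = 0.981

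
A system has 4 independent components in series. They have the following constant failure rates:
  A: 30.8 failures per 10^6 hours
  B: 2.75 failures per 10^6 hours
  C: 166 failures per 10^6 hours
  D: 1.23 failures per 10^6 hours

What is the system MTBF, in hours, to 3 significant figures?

4980

Series of exponential components: λ_sys = Σ λ_i
λ_sys = 0.0000308 + 0.00000275 + 0.000166 + 0.00000123 = 2.0078e-04 /h
MTBF = 1 / λ_sys = 4980 h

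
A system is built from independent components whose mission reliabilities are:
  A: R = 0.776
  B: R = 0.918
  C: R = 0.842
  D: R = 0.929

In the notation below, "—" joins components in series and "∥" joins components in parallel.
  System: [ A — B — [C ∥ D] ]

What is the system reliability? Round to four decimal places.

0.7044

Parallel (C and D): 1 − (1 − 0.842000)(1 − 0.929000) = 0.988782
Series (A, B, and [0.988782]): 0.776000 × 0.918000 × 0.988782 = 0.7044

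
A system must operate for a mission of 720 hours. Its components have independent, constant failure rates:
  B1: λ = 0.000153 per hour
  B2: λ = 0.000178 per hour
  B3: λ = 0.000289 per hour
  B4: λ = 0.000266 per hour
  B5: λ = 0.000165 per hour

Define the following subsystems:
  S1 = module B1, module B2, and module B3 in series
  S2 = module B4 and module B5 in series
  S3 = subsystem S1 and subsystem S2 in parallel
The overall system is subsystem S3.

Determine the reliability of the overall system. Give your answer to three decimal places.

R(B1) = exp(−0.000153 × 720) = 0.89569
R(B2) = exp(−0.000178 × 720) = 0.87971
R(B3) = exp(−0.000289 × 720) = 0.81214
R(B4) = exp(−0.000266 × 720) = 0.82570
R(B5) = exp(−0.000165 × 720) = 0.88799
Series (B1, B2, and B3): 0.89569 × 0.87971 × 0.81214 = 0.63992
Series (B4 and B5): 0.82570 × 0.88799 = 0.73321
Parallel ([0.63992] and [0.73321]): 1 − (1 − 0.63992)(1 − 0.73321) = 0.904

0.904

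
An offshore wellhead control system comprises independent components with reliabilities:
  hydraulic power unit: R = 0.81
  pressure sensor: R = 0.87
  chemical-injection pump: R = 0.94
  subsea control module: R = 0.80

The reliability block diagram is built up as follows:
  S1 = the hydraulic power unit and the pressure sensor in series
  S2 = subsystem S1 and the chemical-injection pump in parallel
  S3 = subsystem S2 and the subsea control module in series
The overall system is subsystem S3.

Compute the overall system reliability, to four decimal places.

Series (hydraulic power unit and pressure sensor): 0.810000 × 0.870000 = 0.704700
Parallel ([0.704700] and chemical-injection pump): 1 − (1 − 0.704700)(1 − 0.940000) = 0.982282
Series ([0.982282] and subsea control module): 0.982282 × 0.800000 = 0.7858

0.7858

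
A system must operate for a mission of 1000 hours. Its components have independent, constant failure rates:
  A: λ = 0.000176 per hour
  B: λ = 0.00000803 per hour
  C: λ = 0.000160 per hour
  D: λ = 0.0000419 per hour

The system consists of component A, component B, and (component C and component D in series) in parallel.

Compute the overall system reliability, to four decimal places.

0.9998

R(A) = exp(−0.000176 × 1000) = 0.838618
R(B) = exp(−0.00000803 × 1000) = 0.992002
R(C) = exp(−0.000160 × 1000) = 0.852144
R(D) = exp(−0.0000419 × 1000) = 0.958966
Series (C and D): 0.852144 × 0.958966 = 0.817177
Parallel (A, B, and [0.817177]): 1 − (1 − 0.838618)(1 − 0.992002)(1 − 0.817177) = 0.9998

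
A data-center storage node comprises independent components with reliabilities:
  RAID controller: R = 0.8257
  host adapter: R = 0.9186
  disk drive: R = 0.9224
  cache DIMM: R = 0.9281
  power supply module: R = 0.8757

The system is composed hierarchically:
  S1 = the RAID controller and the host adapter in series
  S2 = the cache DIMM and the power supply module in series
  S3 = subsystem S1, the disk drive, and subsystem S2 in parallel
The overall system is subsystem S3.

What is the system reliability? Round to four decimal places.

Series (RAID controller and host adapter): 0.825700 × 0.918600 = 0.758488
Series (cache DIMM and power supply module): 0.928100 × 0.875700 = 0.812737
Parallel ([0.758488], disk drive, and [0.812737]): 1 − (1 − 0.758488)(1 − 0.922400)(1 − 0.812737) = 0.9965

0.9965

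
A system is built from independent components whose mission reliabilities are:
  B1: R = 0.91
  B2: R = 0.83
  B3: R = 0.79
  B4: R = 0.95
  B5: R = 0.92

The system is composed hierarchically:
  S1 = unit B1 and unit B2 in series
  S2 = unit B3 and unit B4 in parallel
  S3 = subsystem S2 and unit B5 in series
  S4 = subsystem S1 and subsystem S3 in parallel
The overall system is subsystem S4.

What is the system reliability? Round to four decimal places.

0.9781

Series (B1 and B2): 0.910000 × 0.830000 = 0.755300
Parallel (B3 and B4): 1 − (1 − 0.790000)(1 − 0.950000) = 0.989500
Series ([0.989500] and B5): 0.989500 × 0.920000 = 0.910340
Parallel ([0.755300] and [0.910340]): 1 − (1 − 0.755300)(1 − 0.910340) = 0.9781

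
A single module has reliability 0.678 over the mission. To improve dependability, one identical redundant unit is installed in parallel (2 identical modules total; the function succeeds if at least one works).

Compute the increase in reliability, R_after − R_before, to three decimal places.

0.218

R_before = 0.678
R_after = 1 − (1 − 0.678)^2 = 0.896
ΔR = 0.896 − 0.678 = 0.218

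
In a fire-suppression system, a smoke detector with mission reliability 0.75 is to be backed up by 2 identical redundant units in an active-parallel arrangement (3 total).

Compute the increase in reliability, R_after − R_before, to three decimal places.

R_before = 0.75
R_after = 1 − (1 − 0.75)^3 = 0.984
ΔR = 0.984 − 0.75 = 0.234

0.234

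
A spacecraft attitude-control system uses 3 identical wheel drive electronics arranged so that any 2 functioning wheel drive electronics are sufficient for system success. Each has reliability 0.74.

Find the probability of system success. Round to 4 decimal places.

0.8324

R = Σ_{i=2}^{3} C(3,i) p^i (1−p)^{3−i} with p = 0.74
C(3,2)·0.74^2·0.26^1 = 0.427128
C(3,3)·0.74^3·0.26^0 = 0.405224
Sum = 0.8324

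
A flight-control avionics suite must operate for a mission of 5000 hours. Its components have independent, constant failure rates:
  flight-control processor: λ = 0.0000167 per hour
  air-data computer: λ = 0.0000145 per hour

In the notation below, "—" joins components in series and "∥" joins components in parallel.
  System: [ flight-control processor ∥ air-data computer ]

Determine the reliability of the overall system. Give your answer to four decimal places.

R(flight-control processor) = exp(−0.0000167 × 5000) = 0.919891
R(air-data computer) = exp(−0.0000145 × 5000) = 0.930066
Parallel (flight-control processor and air-data computer): 1 − (1 − 0.919891)(1 − 0.930066) = 0.9944

0.9944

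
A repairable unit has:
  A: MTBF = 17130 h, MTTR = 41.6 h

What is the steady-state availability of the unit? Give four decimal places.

0.9976

A(A) = MTBF/(MTBF+MTTR) = 17130/(17130+41.6) = 0.9976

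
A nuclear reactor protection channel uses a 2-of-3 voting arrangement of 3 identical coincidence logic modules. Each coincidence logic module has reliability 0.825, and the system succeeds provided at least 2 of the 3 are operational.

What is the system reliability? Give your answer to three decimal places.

R = Σ_{i=2}^{3} C(3,i) p^i (1−p)^{3−i} with p = 0.825
C(3,2)·0.825^2·0.175^1 = 0.35733
C(3,3)·0.825^3·0.175^0 = 0.56152
Sum = 0.919

0.919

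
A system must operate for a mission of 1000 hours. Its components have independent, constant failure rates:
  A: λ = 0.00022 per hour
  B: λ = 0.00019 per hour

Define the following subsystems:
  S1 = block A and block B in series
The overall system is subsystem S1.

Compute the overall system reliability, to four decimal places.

0.6637

R(A) = exp(−0.00022 × 1000) = 0.802519
R(B) = exp(−0.00019 × 1000) = 0.826959
Series (A and B): 0.802519 × 0.826959 = 0.6637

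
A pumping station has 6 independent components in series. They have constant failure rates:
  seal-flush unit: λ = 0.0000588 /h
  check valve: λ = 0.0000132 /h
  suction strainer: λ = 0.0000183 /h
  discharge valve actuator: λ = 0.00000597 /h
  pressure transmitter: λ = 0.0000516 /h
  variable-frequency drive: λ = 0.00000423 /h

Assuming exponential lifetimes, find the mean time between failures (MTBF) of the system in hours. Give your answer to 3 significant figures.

Series of exponential components: λ_sys = Σ λ_i
λ_sys = 0.0000588 + 0.0000132 + 0.0000183 + 0.00000597 + 0.0000516 + 0.00000423 = 1.5210e-04 /h
MTBF = 1 / λ_sys = 6570 h

6570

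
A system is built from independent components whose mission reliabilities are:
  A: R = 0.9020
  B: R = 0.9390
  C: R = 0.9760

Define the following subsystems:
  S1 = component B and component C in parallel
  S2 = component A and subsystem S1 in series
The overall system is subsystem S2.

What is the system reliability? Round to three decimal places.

0.901

Parallel (B and C): 1 − (1 − 0.93900)(1 − 0.97600) = 0.99854
Series (A and [0.99854]): 0.90200 × 0.99854 = 0.901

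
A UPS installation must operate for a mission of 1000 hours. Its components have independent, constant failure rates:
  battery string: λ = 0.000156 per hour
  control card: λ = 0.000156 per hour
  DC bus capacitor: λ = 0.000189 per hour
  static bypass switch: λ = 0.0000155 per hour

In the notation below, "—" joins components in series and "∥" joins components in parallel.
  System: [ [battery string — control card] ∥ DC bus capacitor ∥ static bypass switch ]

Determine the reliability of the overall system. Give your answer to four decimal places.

R(battery string) = exp(−0.000156 × 1000) = 0.855559
R(control card) = exp(−0.000156 × 1000) = 0.855559
R(DC bus capacitor) = exp(−0.000189 × 1000) = 0.827787
R(static bypass switch) = exp(−0.0000155 × 1000) = 0.984620
Series (battery string and control card): 0.855559 × 0.855559 = 0.731981
Parallel ([0.731981], DC bus capacitor, and static bypass switch): 1 − (1 − 0.731981)(1 − 0.827787)(1 − 0.984620) = 0.9993

0.9993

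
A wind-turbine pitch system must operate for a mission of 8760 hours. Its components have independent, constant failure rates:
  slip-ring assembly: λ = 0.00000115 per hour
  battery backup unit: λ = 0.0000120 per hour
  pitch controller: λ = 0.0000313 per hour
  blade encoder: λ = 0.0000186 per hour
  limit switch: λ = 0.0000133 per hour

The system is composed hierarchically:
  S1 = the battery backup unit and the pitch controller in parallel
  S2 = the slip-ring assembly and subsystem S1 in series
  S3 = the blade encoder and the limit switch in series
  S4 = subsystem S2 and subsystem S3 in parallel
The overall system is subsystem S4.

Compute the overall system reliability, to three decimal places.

0.992

R(slip-ring assembly) = exp(−0.00000115 × 8760) = 0.98998
R(battery backup unit) = exp(−0.0000120 × 8760) = 0.90022
R(pitch controller) = exp(−0.0000313 × 8760) = 0.76019
R(blade encoder) = exp(−0.0000186 × 8760) = 0.84965
R(limit switch) = exp(−0.0000133 × 8760) = 0.89002
Parallel (battery backup unit and pitch controller): 1 − (1 − 0.90022)(1 − 0.76019) = 0.97607
Series (slip-ring assembly and [0.97607]): 0.98998 × 0.97607 = 0.96629
Series (blade encoder and limit switch): 0.84965 × 0.89002 = 0.75621
Parallel ([0.96629] and [0.75621]): 1 − (1 − 0.96629)(1 − 0.75621) = 0.992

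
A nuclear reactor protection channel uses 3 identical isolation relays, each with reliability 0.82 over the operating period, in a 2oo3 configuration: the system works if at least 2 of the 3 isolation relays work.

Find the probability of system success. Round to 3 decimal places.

R = Σ_{i=2}^{3} C(3,i) p^i (1−p)^{3−i} with p = 0.82
C(3,2)·0.82^2·0.18^1 = 0.36310
C(3,3)·0.82^3·0.18^0 = 0.55137
Sum = 0.914

0.914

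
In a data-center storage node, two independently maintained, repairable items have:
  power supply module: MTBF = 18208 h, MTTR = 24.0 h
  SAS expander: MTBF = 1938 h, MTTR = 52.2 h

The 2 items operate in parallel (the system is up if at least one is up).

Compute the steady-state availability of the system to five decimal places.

A(power supply module) = MTBF/(MTBF+MTTR) = 18208/(18208+24.0) = 0.998684
A(SAS expander) = MTBF/(MTBF+MTTR) = 1938/(1938+52.2) = 0.973771
Parallel availability: 1 − (1 − 0.998684)(1 − 0.973771) = 0.99997

0.99997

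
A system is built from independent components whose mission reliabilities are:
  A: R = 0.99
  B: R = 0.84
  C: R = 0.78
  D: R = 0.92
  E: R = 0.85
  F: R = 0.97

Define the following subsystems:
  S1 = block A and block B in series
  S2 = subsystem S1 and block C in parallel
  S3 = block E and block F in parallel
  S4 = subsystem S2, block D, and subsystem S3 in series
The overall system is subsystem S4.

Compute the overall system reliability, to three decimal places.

Series (A and B): 0.99000 × 0.84000 = 0.83160
Parallel ([0.83160] and C): 1 − (1 − 0.83160)(1 − 0.78000) = 0.96295
Parallel (E and F): 1 − (1 − 0.85000)(1 − 0.97000) = 0.99550
Series ([0.96295], D, and [0.99550]): 0.96295 × 0.92000 × 0.99550 = 0.882

0.882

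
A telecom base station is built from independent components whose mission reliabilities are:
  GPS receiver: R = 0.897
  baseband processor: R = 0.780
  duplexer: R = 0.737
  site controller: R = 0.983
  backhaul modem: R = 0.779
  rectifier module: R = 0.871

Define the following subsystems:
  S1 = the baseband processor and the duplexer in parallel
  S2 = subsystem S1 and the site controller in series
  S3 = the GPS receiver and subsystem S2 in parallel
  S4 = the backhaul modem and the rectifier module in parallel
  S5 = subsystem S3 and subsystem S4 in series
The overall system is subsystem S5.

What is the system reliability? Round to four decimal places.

Parallel (baseband processor and duplexer): 1 − (1 − 0.780000)(1 − 0.737000) = 0.942140
Series ([0.942140] and site controller): 0.942140 × 0.983000 = 0.926124
Parallel (GPS receiver and [0.926124]): 1 − (1 − 0.897000)(1 − 0.926124) = 0.992391
Parallel (backhaul modem and rectifier module): 1 − (1 − 0.779000)(1 − 0.871000) = 0.971491
Series ([0.992391] and [0.971491]): 0.992391 × 0.971491 = 0.9641

0.9641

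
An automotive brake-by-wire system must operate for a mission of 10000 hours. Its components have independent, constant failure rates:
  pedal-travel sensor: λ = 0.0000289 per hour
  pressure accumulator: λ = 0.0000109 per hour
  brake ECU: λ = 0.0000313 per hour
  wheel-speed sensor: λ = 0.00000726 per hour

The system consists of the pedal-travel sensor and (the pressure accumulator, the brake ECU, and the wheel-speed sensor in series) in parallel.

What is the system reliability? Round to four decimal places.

0.9021

R(pedal-travel sensor) = exp(−0.0000289 × 10000) = 0.749012
R(pressure accumulator) = exp(−0.0000109 × 10000) = 0.896730
R(brake ECU) = exp(−0.0000313 × 10000) = 0.731250
R(wheel-speed sensor) = exp(−0.00000726 × 10000) = 0.929973
Series (pressure accumulator, brake ECU, and wheel-speed sensor): 0.896730 × 0.731250 × 0.929973 = 0.609815
Parallel (pedal-travel sensor and [0.609815]): 1 − (1 − 0.749012)(1 − 0.609815) = 0.9021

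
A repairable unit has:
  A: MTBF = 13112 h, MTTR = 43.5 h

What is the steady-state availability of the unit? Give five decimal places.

0.99669

A(A) = MTBF/(MTBF+MTTR) = 13112/(13112+43.5) = 0.99669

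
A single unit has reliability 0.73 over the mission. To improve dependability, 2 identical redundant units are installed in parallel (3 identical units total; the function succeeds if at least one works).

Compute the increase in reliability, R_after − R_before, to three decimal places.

0.250

R_before = 0.73
R_after = 1 − (1 − 0.73)^3 = 0.980
ΔR = 0.980 − 0.73 = 0.250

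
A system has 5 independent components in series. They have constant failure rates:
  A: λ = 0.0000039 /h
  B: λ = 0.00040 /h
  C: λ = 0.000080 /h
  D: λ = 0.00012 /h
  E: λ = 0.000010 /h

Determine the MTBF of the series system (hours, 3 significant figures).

1630

Series of exponential components: λ_sys = Σ λ_i
λ_sys = 0.0000039 + 0.00040 + 0.000080 + 0.00012 + 0.000010 = 6.1390e-04 /h
MTBF = 1 / λ_sys = 1630 h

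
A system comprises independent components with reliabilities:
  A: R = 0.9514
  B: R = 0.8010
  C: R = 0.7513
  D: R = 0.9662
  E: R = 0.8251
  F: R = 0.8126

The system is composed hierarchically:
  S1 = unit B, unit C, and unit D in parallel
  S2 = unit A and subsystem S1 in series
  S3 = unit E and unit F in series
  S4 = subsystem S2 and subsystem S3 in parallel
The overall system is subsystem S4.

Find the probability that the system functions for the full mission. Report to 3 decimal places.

Parallel (B, C, and D): 1 − (1 − 0.80100)(1 − 0.75130)(1 − 0.96620) = 0.99833
Series (A and [0.99833]): 0.95140 × 0.99833 = 0.94981
Series (E and F): 0.82510 × 0.81260 = 0.67048
Parallel ([0.94981] and [0.67048]): 1 − (1 − 0.94981)(1 − 0.67048) = 0.983

0.983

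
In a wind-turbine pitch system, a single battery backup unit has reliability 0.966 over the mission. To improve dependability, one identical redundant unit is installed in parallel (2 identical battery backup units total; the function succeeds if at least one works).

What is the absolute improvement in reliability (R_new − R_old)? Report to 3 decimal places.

0.033

R_before = 0.966
R_after = 1 − (1 − 0.966)^2 = 0.999
ΔR = 0.999 − 0.966 = 0.033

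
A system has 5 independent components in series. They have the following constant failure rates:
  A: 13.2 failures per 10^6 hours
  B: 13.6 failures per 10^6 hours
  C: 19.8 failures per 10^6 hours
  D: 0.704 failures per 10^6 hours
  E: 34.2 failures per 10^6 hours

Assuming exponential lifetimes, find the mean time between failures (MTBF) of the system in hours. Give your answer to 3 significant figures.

Series of exponential components: λ_sys = Σ λ_i
λ_sys = 0.0000132 + 0.0000136 + 0.0000198 + 0.000000704 + 0.0000342 = 8.1504e-05 /h
MTBF = 1 / λ_sys = 12300 h

12300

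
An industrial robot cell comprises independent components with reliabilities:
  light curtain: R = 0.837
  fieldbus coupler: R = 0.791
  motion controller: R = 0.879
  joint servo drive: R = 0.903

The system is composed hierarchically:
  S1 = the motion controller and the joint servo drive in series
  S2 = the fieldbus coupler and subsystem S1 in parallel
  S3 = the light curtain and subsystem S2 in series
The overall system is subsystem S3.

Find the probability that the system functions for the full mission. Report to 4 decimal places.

0.8009

Series (motion controller and joint servo drive): 0.879000 × 0.903000 = 0.793737
Parallel (fieldbus coupler and [0.793737]): 1 − (1 − 0.791000)(1 − 0.793737) = 0.956891
Series (light curtain and [0.956891]): 0.837000 × 0.956891 = 0.8009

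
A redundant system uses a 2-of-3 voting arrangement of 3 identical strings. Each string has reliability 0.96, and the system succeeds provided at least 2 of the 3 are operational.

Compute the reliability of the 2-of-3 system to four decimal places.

0.9953

R = Σ_{i=2}^{3} C(3,i) p^i (1−p)^{3−i} with p = 0.96
C(3,2)·0.96^2·0.04^1 = 0.110592
C(3,3)·0.96^3·0.04^0 = 0.884736
Sum = 0.9953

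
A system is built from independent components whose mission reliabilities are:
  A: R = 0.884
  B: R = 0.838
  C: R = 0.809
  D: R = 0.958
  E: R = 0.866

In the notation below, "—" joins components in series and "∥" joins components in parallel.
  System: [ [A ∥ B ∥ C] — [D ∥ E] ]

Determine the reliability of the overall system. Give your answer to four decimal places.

0.9908

Parallel (A, B, and C): 1 − (1 − 0.884000)(1 − 0.838000)(1 − 0.809000) = 0.996411
Parallel (D and E): 1 − (1 − 0.958000)(1 − 0.866000) = 0.994372
Series ([0.996411] and [0.994372]): 0.996411 × 0.994372 = 0.9908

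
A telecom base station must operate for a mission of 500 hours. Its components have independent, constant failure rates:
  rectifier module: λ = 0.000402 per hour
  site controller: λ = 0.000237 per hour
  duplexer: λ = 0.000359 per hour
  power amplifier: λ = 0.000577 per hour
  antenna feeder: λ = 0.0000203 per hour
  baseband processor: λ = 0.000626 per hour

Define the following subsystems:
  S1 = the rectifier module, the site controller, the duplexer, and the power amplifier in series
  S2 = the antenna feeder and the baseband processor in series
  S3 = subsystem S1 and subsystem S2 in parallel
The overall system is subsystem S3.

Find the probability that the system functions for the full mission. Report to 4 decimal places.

R(rectifier module) = exp(−0.000402 × 500) = 0.817912
R(site controller) = exp(−0.000237 × 500) = 0.888252
R(duplexer) = exp(−0.000359 × 500) = 0.835688
R(power amplifier) = exp(−0.000577 × 500) = 0.749387
R(antenna feeder) = exp(−0.0000203 × 500) = 0.989901
R(baseband processor) = exp(−0.000626 × 500) = 0.731250
Series (rectifier module, site controller, duplexer, and power amplifier): 0.817912 × 0.888252 × 0.835688 × 0.749387 = 0.454981
Series (antenna feeder and baseband processor): 0.989901 × 0.731250 = 0.723865
Parallel ([0.454981] and [0.723865]): 1 − (1 − 0.454981)(1 − 0.723865) = 0.8495

0.8495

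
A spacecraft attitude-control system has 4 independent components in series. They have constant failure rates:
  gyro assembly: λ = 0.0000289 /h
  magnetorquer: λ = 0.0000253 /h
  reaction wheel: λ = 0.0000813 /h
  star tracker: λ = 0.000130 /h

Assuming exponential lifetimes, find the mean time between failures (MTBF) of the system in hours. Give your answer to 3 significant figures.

3770

Series of exponential components: λ_sys = Σ λ_i
λ_sys = 0.0000289 + 0.0000253 + 0.0000813 + 0.000130 = 2.6550e-04 /h
MTBF = 1 / λ_sys = 3770 h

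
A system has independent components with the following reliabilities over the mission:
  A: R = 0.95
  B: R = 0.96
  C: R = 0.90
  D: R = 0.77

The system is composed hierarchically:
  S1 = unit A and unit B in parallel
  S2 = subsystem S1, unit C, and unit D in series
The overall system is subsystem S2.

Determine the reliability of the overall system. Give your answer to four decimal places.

0.6916

Parallel (A and B): 1 − (1 − 0.950000)(1 − 0.960000) = 0.998000
Series ([0.998000], C, and D): 0.998000 × 0.900000 × 0.770000 = 0.6916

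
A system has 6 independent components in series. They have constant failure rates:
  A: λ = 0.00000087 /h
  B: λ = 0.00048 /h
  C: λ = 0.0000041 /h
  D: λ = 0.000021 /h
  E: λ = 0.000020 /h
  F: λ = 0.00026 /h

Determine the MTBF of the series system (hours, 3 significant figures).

1270

Series of exponential components: λ_sys = Σ λ_i
λ_sys = 0.00000087 + 0.00048 + 0.0000041 + 0.000021 + 0.000020 + 0.00026 = 7.8597e-04 /h
MTBF = 1 / λ_sys = 1270 h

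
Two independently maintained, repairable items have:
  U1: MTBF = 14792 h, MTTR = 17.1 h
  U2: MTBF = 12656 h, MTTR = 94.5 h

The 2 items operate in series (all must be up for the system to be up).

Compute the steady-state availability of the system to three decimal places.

A(U1) = MTBF/(MTBF+MTTR) = 14792/(14792+17.1) = 0.998845
A(U2) = MTBF/(MTBF+MTTR) = 12656/(12656+94.5) = 0.992589
Series availability: 0.998845 × 0.992589 = 0.991

0.991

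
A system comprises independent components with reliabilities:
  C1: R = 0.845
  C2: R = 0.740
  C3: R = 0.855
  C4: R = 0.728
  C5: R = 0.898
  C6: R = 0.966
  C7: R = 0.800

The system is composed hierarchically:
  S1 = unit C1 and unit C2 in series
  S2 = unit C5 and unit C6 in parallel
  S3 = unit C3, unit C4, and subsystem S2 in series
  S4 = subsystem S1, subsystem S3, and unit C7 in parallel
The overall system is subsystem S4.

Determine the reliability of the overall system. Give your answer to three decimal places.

0.972

Series (C1 and C2): 0.84500 × 0.74000 = 0.62530
Parallel (C5 and C6): 1 − (1 − 0.89800)(1 − 0.96600) = 0.99653
Series (C3, C4, and [0.99653]): 0.85500 × 0.72800 × 0.99653 = 0.62028
Parallel ([0.62530], [0.62028], and C7): 1 − (1 − 0.62530)(1 − 0.62028)(1 − 0.80000) = 0.972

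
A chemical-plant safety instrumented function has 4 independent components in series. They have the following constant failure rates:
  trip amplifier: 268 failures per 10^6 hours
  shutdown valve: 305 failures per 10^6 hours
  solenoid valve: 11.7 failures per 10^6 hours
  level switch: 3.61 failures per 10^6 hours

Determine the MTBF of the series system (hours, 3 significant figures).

1700

Series of exponential components: λ_sys = Σ λ_i
λ_sys = 0.000268 + 0.000305 + 0.0000117 + 0.00000361 = 5.8831e-04 /h
MTBF = 1 / λ_sys = 1700 h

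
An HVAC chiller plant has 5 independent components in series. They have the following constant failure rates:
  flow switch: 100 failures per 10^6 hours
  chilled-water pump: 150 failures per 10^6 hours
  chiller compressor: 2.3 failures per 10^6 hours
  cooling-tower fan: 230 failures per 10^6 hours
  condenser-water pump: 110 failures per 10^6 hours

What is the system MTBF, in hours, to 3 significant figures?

1690

Series of exponential components: λ_sys = Σ λ_i
λ_sys = 0.00010 + 0.00015 + 0.0000023 + 0.00023 + 0.00011 = 5.9230e-04 /h
MTBF = 1 / λ_sys = 1690 h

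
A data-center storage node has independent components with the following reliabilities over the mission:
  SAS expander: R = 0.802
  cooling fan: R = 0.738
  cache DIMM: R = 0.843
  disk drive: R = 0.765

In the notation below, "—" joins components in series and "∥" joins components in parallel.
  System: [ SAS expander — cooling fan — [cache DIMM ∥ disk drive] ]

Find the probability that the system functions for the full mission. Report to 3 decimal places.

0.570

Parallel (cache DIMM and disk drive): 1 − (1 − 0.84300)(1 − 0.76500) = 0.96311
Series (SAS expander, cooling fan, and [0.96311]): 0.80200 × 0.73800 × 0.96311 = 0.570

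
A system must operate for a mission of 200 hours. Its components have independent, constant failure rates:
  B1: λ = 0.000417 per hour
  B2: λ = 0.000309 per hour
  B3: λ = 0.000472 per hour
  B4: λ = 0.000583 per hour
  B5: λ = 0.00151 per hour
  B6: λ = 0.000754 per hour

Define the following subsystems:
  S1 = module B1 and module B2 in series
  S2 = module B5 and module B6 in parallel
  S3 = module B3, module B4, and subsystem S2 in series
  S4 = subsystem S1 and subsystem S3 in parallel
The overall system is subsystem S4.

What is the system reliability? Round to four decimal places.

R(B1) = exp(−0.000417 × 200) = 0.919983
R(B2) = exp(−0.000309 × 200) = 0.940071
R(B3) = exp(−0.000472 × 200) = 0.909919
R(B4) = exp(−0.000583 × 200) = 0.889941
R(B5) = exp(−0.00151 × 200) = 0.739338
R(B6) = exp(−0.000754 × 200) = 0.860020
Series (B1 and B2): 0.919983 × 0.940071 = 0.864849
Parallel (B5 and B6): 1 − (1 − 0.739338)(1 − 0.860020) = 0.963513
Series (B3, B4, and [0.963513]): 0.909919 × 0.889941 × 0.963513 = 0.780228
Parallel ([0.864849] and [0.780228]): 1 − (1 − 0.864849)(1 − 0.780228) = 0.9703

0.9703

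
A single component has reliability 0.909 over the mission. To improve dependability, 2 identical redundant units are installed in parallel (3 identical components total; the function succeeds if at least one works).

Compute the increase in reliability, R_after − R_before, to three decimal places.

R_before = 0.909
R_after = 1 − (1 − 0.909)^3 = 0.999
ΔR = 0.999 − 0.909 = 0.090

0.090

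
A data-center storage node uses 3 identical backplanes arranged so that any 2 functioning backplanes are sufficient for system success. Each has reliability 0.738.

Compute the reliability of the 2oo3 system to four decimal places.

0.8300

R = Σ_{i=2}^{3} C(3,i) p^i (1−p)^{3−i} with p = 0.738
C(3,2)·0.738^2·0.262^1 = 0.428090
C(3,3)·0.738^3·0.262^0 = 0.401947
Sum = 0.8300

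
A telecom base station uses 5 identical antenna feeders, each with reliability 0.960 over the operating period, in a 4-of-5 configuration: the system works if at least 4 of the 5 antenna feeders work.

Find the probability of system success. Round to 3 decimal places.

0.985

R = Σ_{i=4}^{5} C(5,i) p^i (1−p)^{5−i} with p = 0.960
C(5,4)·0.960^4·0.040^1 = 0.16987
C(5,5)·0.960^5·0.040^0 = 0.81537
Sum = 0.985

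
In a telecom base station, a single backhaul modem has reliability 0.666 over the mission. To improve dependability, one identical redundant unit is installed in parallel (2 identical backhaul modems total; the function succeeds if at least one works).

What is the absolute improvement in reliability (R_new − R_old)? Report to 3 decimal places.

R_before = 0.666
R_after = 1 − (1 − 0.666)^2 = 0.888
ΔR = 0.888 − 0.666 = 0.222

0.222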